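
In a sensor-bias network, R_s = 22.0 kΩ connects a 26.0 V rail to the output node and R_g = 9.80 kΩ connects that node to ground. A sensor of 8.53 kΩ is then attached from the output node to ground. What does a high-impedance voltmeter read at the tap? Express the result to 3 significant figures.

V_out ≈ 4.46 V

The load sits in parallel with R_g: R_g‖R_L = (9.80 × 8.53) / (9.80 + 8.53) = 4.561 kΩ.
V_out = 26.0 × 4.561 / (22.0 + 4.561) = 26.0 × 4.561/26.56 = 4.46 V.
(Unloaded it would have been 8.01 V.)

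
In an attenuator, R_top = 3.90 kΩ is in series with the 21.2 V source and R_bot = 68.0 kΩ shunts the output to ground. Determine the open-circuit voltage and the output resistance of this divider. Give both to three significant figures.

V_th is the open-circuit tap voltage: 21.2 × 68.0/(3.90 + 68.0) = 20.1 V.
With the supply zeroed, R_top and R_bot appear in parallel from the tap: R_th = R_top‖R_bot = (3.90 × 68.0)/71.90 = 3.69 kΩ.

V_th = 20.1 V, R_th = 3.69 kΩ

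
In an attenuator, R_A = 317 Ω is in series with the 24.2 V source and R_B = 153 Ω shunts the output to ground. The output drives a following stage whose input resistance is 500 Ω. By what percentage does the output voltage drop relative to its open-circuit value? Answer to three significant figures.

Unloaded V = 24.2 × 153/470.0 = 7.878 V.
Loaded: R_B‖R_L = 117.2 Ω, giving V = 24.2 × 117.2/434.2 = 6.530 V.
Drop = (7.878 − 6.530) / 7.878 = 17.1 %.

17.1 %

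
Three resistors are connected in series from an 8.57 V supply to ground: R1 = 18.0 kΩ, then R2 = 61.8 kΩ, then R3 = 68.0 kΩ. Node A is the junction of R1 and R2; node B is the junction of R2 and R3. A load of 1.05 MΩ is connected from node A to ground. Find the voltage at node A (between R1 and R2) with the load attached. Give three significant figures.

V ≈ 7.41 V

Below node A the series string R2+R3 = 129.8 kΩ sits in parallel with the 1050 kΩ load: 115.5 kΩ.
V_A = 8.57 × 115.5/(18.0 + 115.5) = 7.41 V.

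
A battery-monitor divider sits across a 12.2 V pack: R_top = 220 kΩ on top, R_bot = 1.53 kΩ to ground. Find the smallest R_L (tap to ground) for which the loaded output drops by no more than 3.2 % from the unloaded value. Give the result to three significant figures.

Output resistance R_th = R_top‖R_bot = (220 × 1.53)/221.5 = 1.519 kΩ.
The fractional drop is R_th/(R_th + R_L); requiring this ≤ 0.0320 gives R_L ≥ R_th(1/0.0320 − 1) = 1.519 × 30.25 = 46.0 kΩ.

R_L(min) ≈ 46.0 kΩ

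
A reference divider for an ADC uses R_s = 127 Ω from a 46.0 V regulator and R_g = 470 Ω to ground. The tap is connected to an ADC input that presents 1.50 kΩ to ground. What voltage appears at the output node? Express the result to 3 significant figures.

V_out ≈ 34.0 V

The load sits in parallel with R_g: R_g‖R_L = (470 × 1500) / (470 + 1500) = 357.9 Ω.
V_out = 46.0 × 357.9 / (127 + 357.9) = 46.0 × 357.9/484.9 = 34.0 V.
(Unloaded it would have been 36.2 V.)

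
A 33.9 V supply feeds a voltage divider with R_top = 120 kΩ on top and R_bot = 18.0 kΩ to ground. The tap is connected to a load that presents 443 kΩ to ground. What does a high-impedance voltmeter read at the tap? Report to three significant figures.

The load sits in parallel with R_bot: R_bot‖R_L = (18.0 × 443) / (18.0 + 443) = 17.30 kΩ.
V_out = 33.9 × 17.30 / (120 + 17.30) = 33.9 × 17.30/137.3 = 4.27 V.
(Unloaded it would have been 4.42 V.)

V_out ≈ 4.27 V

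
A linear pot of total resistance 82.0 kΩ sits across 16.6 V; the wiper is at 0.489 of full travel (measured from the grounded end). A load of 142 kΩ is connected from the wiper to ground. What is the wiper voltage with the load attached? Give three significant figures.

V ≈ 7.09 V

The wiper splits the pot into (1−α)R = 41.90 kΩ above and αR = 40.10 kΩ below.
Lower section ‖ load = 31.27 kΩ.
V_wiper = 16.6 × 31.27/(41.90 + 31.27) = 7.09 V.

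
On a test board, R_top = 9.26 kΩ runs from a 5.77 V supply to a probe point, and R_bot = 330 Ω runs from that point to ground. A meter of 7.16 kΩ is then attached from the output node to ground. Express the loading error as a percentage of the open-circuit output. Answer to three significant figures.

The divider's output (Thévenin) resistance is R_top‖R_bot = 318.6 Ω.
Fractional drop under load = R_th/(R_th + R_L) = 318.6 / (318.6 + 7160) = 0.04261.
So the output falls by 4.26 %.

4.26 %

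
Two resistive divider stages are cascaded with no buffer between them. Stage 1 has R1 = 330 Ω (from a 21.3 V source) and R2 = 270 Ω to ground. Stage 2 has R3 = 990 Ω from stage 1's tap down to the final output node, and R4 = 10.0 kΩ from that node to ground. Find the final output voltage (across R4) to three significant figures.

V_out ≈ 8.61 V

Stage 2 presents R3+R4 = 10990 Ω as a load on stage 1's tap.
Stage 1's lower leg becomes R2‖(R3+R4) = 263.5 Ω, so V_mid = 21.3 × 263.5/593.5 = 9.457 V.
Stage 2 is itself unloaded: V_out = V_mid × R4/(R3+R4) = 9.457 × 10000/10990 = 8.61 V.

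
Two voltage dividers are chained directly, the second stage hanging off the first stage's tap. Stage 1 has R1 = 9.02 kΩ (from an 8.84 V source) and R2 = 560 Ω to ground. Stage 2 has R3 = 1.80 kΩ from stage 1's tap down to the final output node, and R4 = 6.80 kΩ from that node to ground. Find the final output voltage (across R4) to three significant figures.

Stage 2 presents R3+R4 = 8600 Ω as a load on stage 1's tap.
Stage 1's lower leg becomes R2‖(R3+R4) = 525.8 Ω, so V_mid = 8.84 × 525.8/9546 = 0.4869 V.
Stage 2 is itself unloaded: V_out = V_mid × R4/(R3+R4) = 0.4869 × 6800/8600 = 0.385 V.

V_out ≈ 0.385 V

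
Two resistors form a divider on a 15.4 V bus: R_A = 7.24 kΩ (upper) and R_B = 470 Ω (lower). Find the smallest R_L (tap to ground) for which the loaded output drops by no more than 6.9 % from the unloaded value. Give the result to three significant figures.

Output resistance R_th = R_A‖R_B = (7240 × 470)/7710 = 441.3 Ω.
The fractional drop is R_th/(R_th + R_L); requiring this ≤ 0.0690 gives R_L ≥ R_th(1/0.0690 − 1) = 441.3 × 13.49 = 5.96 kΩ.

R_L(min) ≈ 5.96 kΩ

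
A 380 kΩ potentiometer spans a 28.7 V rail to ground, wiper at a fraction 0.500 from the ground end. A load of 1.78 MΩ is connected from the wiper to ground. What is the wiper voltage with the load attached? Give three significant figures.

The wiper splits the pot into (1−α)R = 190.0 kΩ above and αR = 190.0 kΩ below.
Lower section ‖ load = 171.7 kΩ.
V_wiper = 28.7 × 171.7/(190.0 + 171.7) = 13.6 V.

V ≈ 13.6 V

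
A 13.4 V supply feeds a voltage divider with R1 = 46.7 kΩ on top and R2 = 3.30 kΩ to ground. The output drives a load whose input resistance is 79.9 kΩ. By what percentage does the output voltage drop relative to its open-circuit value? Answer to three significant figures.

3.71 %

The divider's output (Thévenin) resistance is R1‖R2 = 3.082 kΩ.
Fractional drop under load = R_th/(R_th + R_L) = 3.082 / (3.082 + 79.9) = 0.03714.
So the output falls by 3.71 %.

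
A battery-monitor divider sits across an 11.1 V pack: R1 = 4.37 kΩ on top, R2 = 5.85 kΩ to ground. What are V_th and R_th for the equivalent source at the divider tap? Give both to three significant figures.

V_th is the open-circuit tap voltage: 11.1 × 5.85/(4.37 + 5.85) = 6.35 V.
With the supply zeroed, R1 and R2 appear in parallel from the tap: R_th = R1‖R2 = (4.37 × 5.85)/10.22 = 2.50 kΩ.

V_th = 6.35 V, R_th = 2.50 kΩ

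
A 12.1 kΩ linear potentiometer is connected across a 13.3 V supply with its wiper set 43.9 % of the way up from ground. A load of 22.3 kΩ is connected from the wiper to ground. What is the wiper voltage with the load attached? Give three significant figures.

V ≈ 5.15 V

The wiper splits the pot into (1−α)R = 6.788 kΩ above and αR = 5.312 kΩ below.
Lower section ‖ load = 4.290 kΩ.
V_wiper = 13.3 × 4.290/(6.788 + 4.290) = 5.15 V.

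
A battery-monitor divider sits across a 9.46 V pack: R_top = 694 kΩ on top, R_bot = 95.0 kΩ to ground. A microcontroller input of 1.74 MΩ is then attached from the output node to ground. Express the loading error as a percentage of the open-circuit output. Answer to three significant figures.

4.58 %

The divider's output (Thévenin) resistance is R_top‖R_bot = 83.56 kΩ.
Fractional drop under load = R_th/(R_th + R_L) = 83.56 / (83.56 + 1740) = 0.04582.
So the output falls by 4.58 %.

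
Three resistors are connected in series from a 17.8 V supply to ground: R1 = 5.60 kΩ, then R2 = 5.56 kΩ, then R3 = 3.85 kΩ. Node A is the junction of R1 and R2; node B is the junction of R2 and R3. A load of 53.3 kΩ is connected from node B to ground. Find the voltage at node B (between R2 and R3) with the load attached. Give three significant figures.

V ≈ 4.33 V

At node B, R3 is in parallel with the load: R3‖R_L = 3.591 kΩ.
Below node A the resistance is R2 + (R3‖R_L) = 9.151 kΩ, so V_A = 17.8 × 9.151/14.75 = 11.04 V.
Then V_B = V_A × (R3‖R_L)/(R2 + R3‖R_L) = 11.04 × 3.591/9.151 = 4.33 V.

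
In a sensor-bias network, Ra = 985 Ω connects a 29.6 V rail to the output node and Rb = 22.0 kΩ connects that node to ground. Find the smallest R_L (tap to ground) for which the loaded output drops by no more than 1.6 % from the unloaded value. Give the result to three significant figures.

R_L(min) ≈ 58.0 kΩ

Output resistance R_th = Ra‖Rb = (985 × 22000)/22980 = 942.8 Ω.
The fractional drop is R_th/(R_th + R_L); requiring this ≤ 0.0160 gives R_L ≥ R_th(1/0.0160 − 1) = 942.8 × 61.50 = 58.0 kΩ.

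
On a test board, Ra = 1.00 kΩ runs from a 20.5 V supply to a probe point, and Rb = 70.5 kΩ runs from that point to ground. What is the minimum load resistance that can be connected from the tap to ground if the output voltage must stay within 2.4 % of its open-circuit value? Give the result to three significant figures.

Output resistance R_th = Ra‖Rb = (1000 × 70500)/71500 = 986.0 Ω.
The fractional drop is R_th/(R_th + R_L); requiring this ≤ 0.0240 gives R_L ≥ R_th(1/0.0240 − 1) = 986.0 × 40.67 = 40.1 kΩ.

R_L(min) ≈ 40.1 kΩ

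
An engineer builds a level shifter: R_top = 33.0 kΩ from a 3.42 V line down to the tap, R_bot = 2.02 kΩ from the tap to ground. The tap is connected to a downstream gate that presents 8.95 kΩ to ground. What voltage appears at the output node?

The load sits in parallel with R_bot: R_bot‖R_L = (2.02 × 8.95) / (2.02 + 8.95) = 1.648 kΩ.
V_out = 3.42 × 1.648 / (33.0 + 1.648) = 3.42 × 1.648/34.65 = 0.163 V.

V_out ≈ 0.163 V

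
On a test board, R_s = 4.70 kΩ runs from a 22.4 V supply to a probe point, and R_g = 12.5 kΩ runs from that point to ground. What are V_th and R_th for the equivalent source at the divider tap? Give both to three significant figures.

V_th = 16.3 V, R_th = 3.42 kΩ

V_th is the open-circuit tap voltage: 22.4 × 12.5/(4.70 + 12.5) = 16.3 V.
With the supply zeroed, R_s and R_g appear in parallel from the tap: R_th = R_s‖R_g = (4.70 × 12.5)/17.20 = 3.42 kΩ.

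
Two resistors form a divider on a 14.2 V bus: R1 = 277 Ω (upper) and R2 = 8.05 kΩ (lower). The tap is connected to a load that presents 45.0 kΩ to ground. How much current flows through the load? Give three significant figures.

I_L ≈ 0.303 mA

R2‖R_L = 6828 Ω; V_out = 14.2 × 6828/7105 = 13.65 V.
I_L = V_out / R_L = 13.65 / 45.0 kΩ = 0.303 mA.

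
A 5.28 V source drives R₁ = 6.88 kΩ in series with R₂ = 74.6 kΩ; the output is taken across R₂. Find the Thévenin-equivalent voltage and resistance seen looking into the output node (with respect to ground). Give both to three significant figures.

V_th = 4.83 V, R_th = 6.30 kΩ

V_th is the open-circuit tap voltage: 5.28 × 74.6/(6.88 + 74.6) = 4.83 V.
With the supply zeroed, R₁ and R₂ appear in parallel from the tap: R_th = R₁‖R₂ = (6.88 × 74.6)/81.48 = 6.30 kΩ.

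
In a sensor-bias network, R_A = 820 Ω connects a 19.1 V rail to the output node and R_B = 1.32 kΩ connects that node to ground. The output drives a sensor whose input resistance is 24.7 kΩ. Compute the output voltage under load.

The load sits in parallel with R_B: R_B‖R_L = (1320 × 24700) / (1320 + 24700) = 1253 Ω.
V_out = 19.1 × 1253 / (820 + 1253) = 19.1 × 1253/2073 = 11.5 V.

V_out ≈ 11.5 V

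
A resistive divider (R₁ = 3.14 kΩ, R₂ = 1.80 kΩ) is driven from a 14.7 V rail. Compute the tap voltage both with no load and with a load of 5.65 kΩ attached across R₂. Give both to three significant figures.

Unloaded: 5.36 V; loaded: 4.45 V

Open-circuit: V = 14.7 × 1.80/(3.14 + 1.80) = 5.36 V.
With the load, R₂ becomes R₂‖R_L = 1.365 kΩ, so V = 14.7 × 1.365/4.505 = 4.45 V.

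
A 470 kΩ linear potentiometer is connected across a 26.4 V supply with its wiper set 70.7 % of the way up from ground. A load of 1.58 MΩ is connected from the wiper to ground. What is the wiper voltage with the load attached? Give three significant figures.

V ≈ 17.6 V

The wiper splits the pot into (1−α)R = 137.7 kΩ above and αR = 332.3 kΩ below.
Lower section ‖ load = 274.5 kΩ.
V_wiper = 26.4 × 274.5/(137.7 + 274.5) = 17.6 V.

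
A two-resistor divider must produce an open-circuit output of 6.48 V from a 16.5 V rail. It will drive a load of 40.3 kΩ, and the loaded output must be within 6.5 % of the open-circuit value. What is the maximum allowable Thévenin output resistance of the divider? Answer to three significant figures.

R_th ≤ 2.80 kΩ

Loading drop = R_th/(R_th + R_L) ≤ 0.0650, so R_th ≤ R_L · ε/(1−ε) = 40.3 kΩ × 0.0650/0.9350 = 2.80 kΩ.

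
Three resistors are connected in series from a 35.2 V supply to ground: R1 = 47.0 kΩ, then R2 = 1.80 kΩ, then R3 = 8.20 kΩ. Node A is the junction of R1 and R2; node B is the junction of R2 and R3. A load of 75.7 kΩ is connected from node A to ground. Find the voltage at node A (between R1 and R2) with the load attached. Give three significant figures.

Below node A the series string R2+R3 = 10.00 kΩ sits in parallel with the 75.7 kΩ load: 8.833 kΩ.
V_A = 35.2 × 8.833/(47.0 + 8.833) = 5.57 V.

V ≈ 5.57 V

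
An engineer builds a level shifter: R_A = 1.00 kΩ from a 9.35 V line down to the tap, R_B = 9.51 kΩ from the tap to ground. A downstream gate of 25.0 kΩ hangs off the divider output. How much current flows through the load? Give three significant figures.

I_L ≈ 0.327 mA

R_B‖R_L = 6.889 kΩ; V_out = 9.35 × 6.889/7.889 = 8.165 V.
I_L = V_out / R_L = 8.165 / 25.0 kΩ = 0.327 mA.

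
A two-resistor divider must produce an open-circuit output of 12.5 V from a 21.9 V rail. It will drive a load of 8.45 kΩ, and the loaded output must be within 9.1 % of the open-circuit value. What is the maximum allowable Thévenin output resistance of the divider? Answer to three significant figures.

Loading drop = R_th/(R_th + R_L) ≤ 0.0910, so R_th ≤ R_L · ε/(1−ε) = 8.45 kΩ × 0.0910/0.9090 = 846 Ω.
(Any R1, R2 with R2/(R1+R2) = 0.571 and R1‖R2 ≤ 846 Ω will meet the spec.)

R_th ≤ 846 Ω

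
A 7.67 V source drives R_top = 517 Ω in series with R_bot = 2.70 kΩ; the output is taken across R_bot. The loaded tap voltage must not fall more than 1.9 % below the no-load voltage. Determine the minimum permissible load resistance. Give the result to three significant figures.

R_L(min) ≈ 22.4 kΩ

Output resistance R_th = R_top‖R_bot = (517 × 2700)/3217 = 433.9 Ω.
The fractional drop is R_th/(R_th + R_L); requiring this ≤ 0.0190 gives R_L ≥ R_th(1/0.0190 − 1) = 433.9 × 51.63 = 22.4 kΩ.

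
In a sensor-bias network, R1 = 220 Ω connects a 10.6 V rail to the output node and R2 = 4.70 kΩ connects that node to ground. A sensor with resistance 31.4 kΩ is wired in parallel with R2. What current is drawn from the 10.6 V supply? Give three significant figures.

I ≈ 2.46 mA

R2‖R_L = 4088 Ω, so the source sees R1 + R2‖R_L = 4308 Ω.
I = 10.6 V / 4308 Ω = 2.46 mA.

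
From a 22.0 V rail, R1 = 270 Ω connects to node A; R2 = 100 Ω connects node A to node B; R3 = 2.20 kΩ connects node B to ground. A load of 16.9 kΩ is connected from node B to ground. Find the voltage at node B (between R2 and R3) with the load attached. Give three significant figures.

At node B, R3 is in parallel with the load: R3‖R_L = 1947 Ω.
Below node A the resistance is R2 + (R3‖R_L) = 2047 Ω, so V_A = 22.0 × 2047/2317 = 19.44 V.
Then V_B = V_A × (R3‖R_L)/(R2 + R3‖R_L) = 19.44 × 1947/2047 = 18.5 V.

V ≈ 18.5 V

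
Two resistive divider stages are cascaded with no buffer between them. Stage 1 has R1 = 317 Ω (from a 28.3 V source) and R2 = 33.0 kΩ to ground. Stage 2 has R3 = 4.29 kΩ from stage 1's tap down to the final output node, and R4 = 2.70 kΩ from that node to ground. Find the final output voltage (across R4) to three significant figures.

V_out ≈ 10.4 V

Stage 2 presents R3+R4 = 6990 Ω as a load on stage 1's tap.
Stage 1's lower leg becomes R2‖(R3+R4) = 5768 Ω, so V_mid = 28.3 × 5768/6085 = 26.83 V.
Stage 2 is itself unloaded: V_out = V_mid × R4/(R3+R4) = 26.83 × 2700/6990 = 10.4 V.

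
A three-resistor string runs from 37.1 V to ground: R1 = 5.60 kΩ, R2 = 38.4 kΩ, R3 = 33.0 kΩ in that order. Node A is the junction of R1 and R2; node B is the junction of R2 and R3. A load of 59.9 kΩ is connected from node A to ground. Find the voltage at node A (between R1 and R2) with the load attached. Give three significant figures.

V ≈ 31.7 V

Below node A the series string R2+R3 = 71.40 kΩ sits in parallel with the 59.9 kΩ load: 32.57 kΩ.
V_A = 37.1 × 32.57/(5.60 + 32.57) = 31.7 V.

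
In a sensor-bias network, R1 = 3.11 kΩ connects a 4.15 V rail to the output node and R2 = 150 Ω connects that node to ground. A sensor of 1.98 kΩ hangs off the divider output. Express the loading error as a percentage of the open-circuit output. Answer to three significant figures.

The divider's output (Thévenin) resistance is R1‖R2 = 143.1 Ω.
Fractional drop under load = R_th/(R_th + R_L) = 143.1 / (143.1 + 1980) = 0.06740.
So the output falls by 6.74 %.

6.74 %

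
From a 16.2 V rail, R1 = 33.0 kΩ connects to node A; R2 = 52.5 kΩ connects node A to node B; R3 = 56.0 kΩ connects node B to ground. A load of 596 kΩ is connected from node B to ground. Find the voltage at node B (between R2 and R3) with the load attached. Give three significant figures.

V ≈ 6.07 V

At node B, R3 is in parallel with the load: R3‖R_L = 51.19 kΩ.
Below node A the resistance is R2 + (R3‖R_L) = 103.7 kΩ, so V_A = 16.2 × 103.7/136.7 = 12.29 V.
Then V_B = V_A × (R3‖R_L)/(R2 + R3‖R_L) = 12.29 × 51.19/103.7 = 6.07 V.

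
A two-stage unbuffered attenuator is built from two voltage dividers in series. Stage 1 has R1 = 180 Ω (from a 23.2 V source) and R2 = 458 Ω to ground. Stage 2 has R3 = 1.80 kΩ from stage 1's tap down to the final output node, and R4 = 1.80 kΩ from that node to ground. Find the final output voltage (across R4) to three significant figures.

V_out ≈ 8.04 V

Stage 2 presents R3+R4 = 3600 Ω as a load on stage 1's tap.
Stage 1's lower leg becomes R2‖(R3+R4) = 406.3 Ω, so V_mid = 23.2 × 406.3/586.3 = 16.08 V.
Stage 2 is itself unloaded: V_out = V_mid × R4/(R3+R4) = 16.08 × 1800/3600 = 8.04 V.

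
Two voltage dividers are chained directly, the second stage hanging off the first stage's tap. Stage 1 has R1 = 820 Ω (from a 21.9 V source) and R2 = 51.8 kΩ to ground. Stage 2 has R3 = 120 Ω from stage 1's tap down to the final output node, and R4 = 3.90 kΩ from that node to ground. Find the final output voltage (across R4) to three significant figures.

Stage 2 presents R3+R4 = 4020 Ω as a load on stage 1's tap.
Stage 1's lower leg becomes R2‖(R3+R4) = 3730 Ω, so V_mid = 21.9 × 3730/4550 = 17.95 V.
Stage 2 is itself unloaded: V_out = V_mid × R4/(R3+R4) = 17.95 × 3900/4020 = 17.4 V.

V_out ≈ 17.4 V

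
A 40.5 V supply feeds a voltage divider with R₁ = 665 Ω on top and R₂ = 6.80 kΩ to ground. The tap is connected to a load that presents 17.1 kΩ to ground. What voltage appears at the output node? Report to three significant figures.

The load sits in parallel with R₂: R₂‖R_L = (6800 × 17100) / (6800 + 17100) = 4865 Ω.
V_out = 40.5 × 4865 / (665 + 4865) = 40.5 × 4865/5530 = 35.6 V.

V_out ≈ 35.6 V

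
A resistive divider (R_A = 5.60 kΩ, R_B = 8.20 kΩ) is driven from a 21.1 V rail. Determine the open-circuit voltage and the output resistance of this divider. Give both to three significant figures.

V_th = 12.5 V, R_th = 3.33 kΩ

V_th is the open-circuit tap voltage: 21.1 × 8.20/(5.60 + 8.20) = 12.5 V.
With the supply zeroed, R_A and R_B appear in parallel from the tap: R_th = R_A‖R_B = (5.60 × 8.20)/13.80 = 3.33 kΩ.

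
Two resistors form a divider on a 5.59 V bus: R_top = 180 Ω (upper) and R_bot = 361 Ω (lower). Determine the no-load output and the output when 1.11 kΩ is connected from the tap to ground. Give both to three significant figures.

Unloaded: 3.73 V; loaded: 3.37 V

Open-circuit: V = 5.59 × 361/(180 + 361) = 3.73 V.
With the load, R_bot becomes R_bot‖R_L = 272.4 Ω, so V = 5.59 × 272.4/452.4 = 3.37 V.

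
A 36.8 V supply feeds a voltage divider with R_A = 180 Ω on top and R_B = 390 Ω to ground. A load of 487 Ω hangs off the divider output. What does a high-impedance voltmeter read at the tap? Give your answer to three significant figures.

V_out ≈ 20.1 V

The load sits in parallel with R_B: R_B‖R_L = (390 × 487) / (390 + 487) = 216.6 Ω.
V_out = 36.8 × 216.6 / (180 + 216.6) = 36.8 × 216.6/396.6 = 20.1 V.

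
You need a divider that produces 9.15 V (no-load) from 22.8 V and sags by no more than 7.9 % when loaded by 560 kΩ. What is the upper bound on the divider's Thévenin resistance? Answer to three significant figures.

Loading drop = R_th/(R_th + R_L) ≤ 0.0790, so R_th ≤ R_L · ε/(1−ε) = 560 kΩ × 0.0790/0.9210 = 48.0 kΩ.

R_th ≤ 48.0 kΩ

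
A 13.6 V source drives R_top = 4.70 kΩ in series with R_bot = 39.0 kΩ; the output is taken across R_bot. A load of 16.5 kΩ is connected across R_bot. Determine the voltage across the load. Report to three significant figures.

V_out ≈ 9.68 V

The load sits in parallel with R_bot: R_bot‖R_L = (39.0 × 16.5) / (39.0 + 16.5) = 11.59 kΩ.
V_out = 13.6 × 11.59 / (4.70 + 11.59) = 13.6 × 11.59/16.29 = 9.68 V.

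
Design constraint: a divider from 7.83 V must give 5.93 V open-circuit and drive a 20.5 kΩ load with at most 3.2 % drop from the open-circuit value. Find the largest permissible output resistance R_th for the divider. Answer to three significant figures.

R_th ≤ 678 Ω

Loading drop = R_th/(R_th + R_L) ≤ 0.0320, so R_th ≤ R_L · ε/(1−ε) = 20.5 kΩ × 0.0320/0.9680 = 678 Ω.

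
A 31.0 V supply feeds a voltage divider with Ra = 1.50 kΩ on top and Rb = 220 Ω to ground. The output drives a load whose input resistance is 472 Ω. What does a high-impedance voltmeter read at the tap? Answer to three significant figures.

The load sits in parallel with Rb: Rb‖R_L = (220 × 472) / (220 + 472) = 150.1 Ω.
V_out = 31.0 × 150.1 / (1500 + 150.1) = 31.0 × 150.1/1650 = 2.82 V.
(Unloaded it would have been 3.97 V.)

V_out ≈ 2.82 V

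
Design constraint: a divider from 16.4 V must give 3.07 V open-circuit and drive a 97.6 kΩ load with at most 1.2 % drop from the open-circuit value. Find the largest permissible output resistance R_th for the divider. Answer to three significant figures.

R_th ≤ 1.19 kΩ

Loading drop = R_th/(R_th + R_L) ≤ 0.0120, so R_th ≤ R_L · ε/(1−ε) = 97.6 kΩ × 0.0120/0.9880 = 1.19 kΩ.
(Any R1, R2 with R2/(R1+R2) = 0.187 and R1‖R2 ≤ 1.19 kΩ will meet the spec.)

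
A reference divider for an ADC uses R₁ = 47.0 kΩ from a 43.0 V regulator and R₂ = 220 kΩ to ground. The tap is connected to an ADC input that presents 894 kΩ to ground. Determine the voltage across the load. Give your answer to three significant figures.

V_out ≈ 34.0 V

The load sits in parallel with R₂: R₂‖R_L = (220 × 894) / (220 + 894) = 176.6 kΩ.
V_out = 43.0 × 176.6 / (47.0 + 176.6) = 43.0 × 176.6/223.6 = 34.0 V.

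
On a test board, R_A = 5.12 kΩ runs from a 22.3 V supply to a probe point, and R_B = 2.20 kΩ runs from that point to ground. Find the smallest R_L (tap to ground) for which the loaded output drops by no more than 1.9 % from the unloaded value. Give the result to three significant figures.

Output resistance R_th = R_A‖R_B = (5.12 × 2.20)/7.320 = 1.539 kΩ.
The fractional drop is R_th/(R_th + R_L); requiring this ≤ 0.0190 gives R_L ≥ R_th(1/0.0190 − 1) = 1.539 × 51.63 = 79.5 kΩ.

R_L(min) ≈ 79.5 kΩ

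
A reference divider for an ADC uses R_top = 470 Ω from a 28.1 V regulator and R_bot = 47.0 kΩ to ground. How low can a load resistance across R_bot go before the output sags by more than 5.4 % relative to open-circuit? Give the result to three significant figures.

R_L(min) ≈ 8.15 kΩ

Output resistance R_th = R_top‖R_bot = (470 × 47000)/47470 = 465.3 Ω.
The fractional drop is R_th/(R_th + R_L); requiring this ≤ 0.0540 gives R_L ≥ R_th(1/0.0540 − 1) = 465.3 × 17.52 = 8.15 kΩ.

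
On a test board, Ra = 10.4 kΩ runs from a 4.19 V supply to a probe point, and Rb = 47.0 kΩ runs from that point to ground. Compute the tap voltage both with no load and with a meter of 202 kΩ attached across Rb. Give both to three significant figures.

Unloaded: 3.43 V; loaded: 3.29 V

Open-circuit: V = 4.19 × 47.0/(10.4 + 47.0) = 3.43 V.
With the load, Rb becomes Rb‖R_L = 38.13 kΩ, so V = 4.19 × 38.13/48.53 = 3.29 V.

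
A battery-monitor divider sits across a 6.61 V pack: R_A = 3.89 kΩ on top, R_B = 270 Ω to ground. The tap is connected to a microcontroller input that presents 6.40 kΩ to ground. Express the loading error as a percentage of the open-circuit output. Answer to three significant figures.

3.80 %

The divider's output (Thévenin) resistance is R_A‖R_B = 252.5 Ω.
Fractional drop under load = R_th/(R_th + R_L) = 252.5 / (252.5 + 6400) = 0.03795.
So the output falls by 3.80 %.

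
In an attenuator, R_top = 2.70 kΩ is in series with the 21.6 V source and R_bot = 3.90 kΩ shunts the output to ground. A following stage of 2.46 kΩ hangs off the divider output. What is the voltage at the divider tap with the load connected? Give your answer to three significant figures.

V_out ≈ 7.74 V

The load sits in parallel with R_bot: R_bot‖R_L = (3.90 × 2.46) / (3.90 + 2.46) = 1.508 kΩ.
V_out = 21.6 × 1.508 / (2.70 + 1.508) = 21.6 × 1.508/4.208 = 7.74 V.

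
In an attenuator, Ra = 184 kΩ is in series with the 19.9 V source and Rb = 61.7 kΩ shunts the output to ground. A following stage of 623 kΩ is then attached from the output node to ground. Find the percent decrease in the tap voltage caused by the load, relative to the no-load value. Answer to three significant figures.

6.90 %

The divider's output (Thévenin) resistance is Ra‖Rb = 46.21 kΩ.
Fractional drop under load = R_th/(R_th + R_L) = 46.21 / (46.21 + 623) = 0.06905.
So the output falls by 6.90 %.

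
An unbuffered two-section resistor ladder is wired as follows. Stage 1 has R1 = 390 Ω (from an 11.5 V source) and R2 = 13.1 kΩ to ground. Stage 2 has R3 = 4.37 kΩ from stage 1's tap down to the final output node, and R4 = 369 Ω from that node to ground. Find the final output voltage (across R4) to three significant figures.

Stage 2 presents R3+R4 = 4739 Ω as a load on stage 1's tap.
Stage 1's lower leg becomes R2‖(R3+R4) = 3480 Ω, so V_mid = 11.5 × 3480/3870 = 10.34 V.
Stage 2 is itself unloaded: V_out = V_mid × R4/(R3+R4) = 10.34 × 369/4739 = 0.805 V.

V_out ≈ 0.805 V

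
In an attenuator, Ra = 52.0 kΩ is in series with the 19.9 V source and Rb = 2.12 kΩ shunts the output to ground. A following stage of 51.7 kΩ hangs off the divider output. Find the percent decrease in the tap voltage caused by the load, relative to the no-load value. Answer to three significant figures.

3.79 %

The divider's output (Thévenin) resistance is Ra‖Rb = 2.037 kΩ.
Fractional drop under load = R_th/(R_th + R_L) = 2.037 / (2.037 + 51.7) = 0.03791.
So the output falls by 3.79 %.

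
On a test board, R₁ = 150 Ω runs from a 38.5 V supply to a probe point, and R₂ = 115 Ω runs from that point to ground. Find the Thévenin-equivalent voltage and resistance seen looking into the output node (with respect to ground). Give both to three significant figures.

V_th is the open-circuit tap voltage: 38.5 × 115/(150 + 115) = 16.7 V.
With the supply zeroed, R₁ and R₂ appear in parallel from the tap: R_th = R₁‖R₂ = (150 × 115)/265.0 = 65.1 Ω.

V_th = 16.7 V, R_th = 65.1 Ω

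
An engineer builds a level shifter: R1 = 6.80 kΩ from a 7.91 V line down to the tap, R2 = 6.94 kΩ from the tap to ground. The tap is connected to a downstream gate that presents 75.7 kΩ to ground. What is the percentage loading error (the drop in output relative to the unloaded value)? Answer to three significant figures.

4.34 %

The divider's output (Thévenin) resistance is R1‖R2 = 3.435 kΩ.
Fractional drop under load = R_th/(R_th + R_L) = 3.435 / (3.435 + 75.7) = 0.04340.
So the output falls by 4.34 %.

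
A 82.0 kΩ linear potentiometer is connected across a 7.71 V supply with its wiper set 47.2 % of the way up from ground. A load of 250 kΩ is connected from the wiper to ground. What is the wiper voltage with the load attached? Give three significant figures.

V ≈ 3.36 V

The wiper splits the pot into (1−α)R = 43.30 kΩ above and αR = 38.70 kΩ below.
Lower section ‖ load = 33.52 kΩ.
V_wiper = 7.71 × 33.52/(43.30 + 33.52) = 3.36 V.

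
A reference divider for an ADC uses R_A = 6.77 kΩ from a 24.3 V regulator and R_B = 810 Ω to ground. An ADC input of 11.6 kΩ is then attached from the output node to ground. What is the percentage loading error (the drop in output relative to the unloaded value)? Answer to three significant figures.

The divider's output (Thévenin) resistance is R_A‖R_B = 723.4 Ω.
Fractional drop under load = R_th/(R_th + R_L) = 723.4 / (723.4 + 11600) = 0.05870.
So the output falls by 5.87 %.

5.87 %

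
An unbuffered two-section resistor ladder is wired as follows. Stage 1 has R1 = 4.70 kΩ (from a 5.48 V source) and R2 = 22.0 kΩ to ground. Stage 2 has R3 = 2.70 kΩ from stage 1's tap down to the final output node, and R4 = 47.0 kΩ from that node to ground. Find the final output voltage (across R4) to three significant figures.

Stage 2 presents R3+R4 = 49.70 kΩ as a load on stage 1's tap.
Stage 1's lower leg becomes R2‖(R3+R4) = 15.25 kΩ, so V_mid = 5.48 × 15.25/19.95 = 4.189 V.
Stage 2 is itself unloaded: V_out = V_mid × R4/(R3+R4) = 4.189 × 47.0/49.70 = 3.96 V.

V_out ≈ 3.96 V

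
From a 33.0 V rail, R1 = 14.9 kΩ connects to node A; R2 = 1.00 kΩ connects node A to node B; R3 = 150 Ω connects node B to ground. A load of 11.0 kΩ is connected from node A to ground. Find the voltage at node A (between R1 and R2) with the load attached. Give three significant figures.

V ≈ 2.16 V

Below node A the series string R2+R3 = 1150 Ω sits in parallel with the 11000 Ω load: 1041 Ω.
V_A = 33.0 × 1041/(14900 + 1041) = 2.16 V.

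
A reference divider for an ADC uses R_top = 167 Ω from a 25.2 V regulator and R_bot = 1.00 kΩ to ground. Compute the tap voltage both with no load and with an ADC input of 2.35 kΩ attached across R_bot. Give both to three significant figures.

Open-circuit: V = 25.2 × 1000/(167 + 1000) = 21.6 V.
With the load, R_bot becomes R_bot‖R_L = 701.5 Ω, so V = 25.2 × 701.5/868.5 = 20.4 V.

Unloaded: 21.6 V; loaded: 20.4 V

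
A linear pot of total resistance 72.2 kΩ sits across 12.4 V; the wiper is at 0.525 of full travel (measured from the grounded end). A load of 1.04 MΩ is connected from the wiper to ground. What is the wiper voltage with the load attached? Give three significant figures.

The wiper splits the pot into (1−α)R = 34.30 kΩ above and αR = 37.91 kΩ below.
Lower section ‖ load = 36.57 kΩ.
V_wiper = 12.4 × 36.57/(34.30 + 36.57) = 6.40 V.

V ≈ 6.40 V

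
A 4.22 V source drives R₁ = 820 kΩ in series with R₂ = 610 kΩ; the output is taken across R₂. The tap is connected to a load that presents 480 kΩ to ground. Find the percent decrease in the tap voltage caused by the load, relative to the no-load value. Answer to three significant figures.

The divider's output (Thévenin) resistance is R₁‖R₂ = 349.8 kΩ.
Fractional drop under load = R_th/(R_th + R_L) = 349.8 / (349.8 + 480) = 0.4215.
So the output falls by 42.2 %.

42.2 %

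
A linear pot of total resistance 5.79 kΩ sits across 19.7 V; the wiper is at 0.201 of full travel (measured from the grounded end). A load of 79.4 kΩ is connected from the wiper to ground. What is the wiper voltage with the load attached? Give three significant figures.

The wiper splits the pot into (1−α)R = 4.626 kΩ above and αR = 1.164 kΩ below.
Lower section ‖ load = 1.147 kΩ.
V_wiper = 19.7 × 1.147/(4.626 + 1.147) = 3.91 V.

V ≈ 3.91 V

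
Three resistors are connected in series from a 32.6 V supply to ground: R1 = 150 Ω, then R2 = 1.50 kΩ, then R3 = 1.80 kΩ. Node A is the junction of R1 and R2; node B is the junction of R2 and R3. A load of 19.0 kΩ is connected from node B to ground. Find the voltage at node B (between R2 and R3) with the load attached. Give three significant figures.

At node B, R3 is in parallel with the load: R3‖R_L = 1644 Ω.
Below node A the resistance is R2 + (R3‖R_L) = 3144 Ω, so V_A = 32.6 × 3144/3294 = 31.12 V.
Then V_B = V_A × (R3‖R_L)/(R2 + R3‖R_L) = 31.12 × 1644/3144 = 16.3 V.

V ≈ 16.3 V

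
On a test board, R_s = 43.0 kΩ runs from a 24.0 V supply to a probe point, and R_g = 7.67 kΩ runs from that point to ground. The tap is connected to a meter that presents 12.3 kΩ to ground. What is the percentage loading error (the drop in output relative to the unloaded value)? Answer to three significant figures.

The divider's output (Thévenin) resistance is R_s‖R_g = 6.509 kΩ.
Fractional drop under load = R_th/(R_th + R_L) = 6.509 / (6.509 + 12.3) = 0.3461.
So the output falls by 34.6 %.

34.6 %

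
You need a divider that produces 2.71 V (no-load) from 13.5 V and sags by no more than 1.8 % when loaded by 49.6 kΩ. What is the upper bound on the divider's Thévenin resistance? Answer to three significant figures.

Loading drop = R_th/(R_th + R_L) ≤ 0.0180, so R_th ≤ R_L · ε/(1−ε) = 49.6 kΩ × 0.0180/0.9820 = 909 Ω.

R_th ≤ 909 Ω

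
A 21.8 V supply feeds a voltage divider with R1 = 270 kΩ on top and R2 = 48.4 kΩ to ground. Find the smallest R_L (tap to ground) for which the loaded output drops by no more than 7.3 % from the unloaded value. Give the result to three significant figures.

Output resistance R_th = R1‖R2 = (270 × 48.4)/318.4 = 41.04 kΩ.
The fractional drop is R_th/(R_th + R_L); requiring this ≤ 0.0730 gives R_L ≥ R_th(1/0.0730 − 1) = 41.04 × 12.70 = 521 kΩ.

R_L(min) ≈ 521 kΩ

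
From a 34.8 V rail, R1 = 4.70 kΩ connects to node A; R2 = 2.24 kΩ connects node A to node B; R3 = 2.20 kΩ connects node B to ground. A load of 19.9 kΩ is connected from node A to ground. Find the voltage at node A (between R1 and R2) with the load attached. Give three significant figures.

V ≈ 15.2 V

Below node A the series string R2+R3 = 4.440 kΩ sits in parallel with the 19.9 kΩ load: 3.630 kΩ.
V_A = 34.8 × 3.630/(4.70 + 3.630) = 15.2 V.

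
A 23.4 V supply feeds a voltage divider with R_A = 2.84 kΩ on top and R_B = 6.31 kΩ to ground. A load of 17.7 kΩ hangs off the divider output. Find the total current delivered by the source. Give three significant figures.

R_B‖R_L = 4.652 kΩ, so the source sees R_A + R_B‖R_L = 7.492 kΩ.
I = 23.4 V / 7.492 kΩ = 3.12 mA.

I ≈ 3.12 mA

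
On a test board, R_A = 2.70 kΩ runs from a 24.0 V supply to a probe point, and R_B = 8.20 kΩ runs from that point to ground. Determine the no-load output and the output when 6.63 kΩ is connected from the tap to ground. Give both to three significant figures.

Open-circuit: V = 24.0 × 8.20/(2.70 + 8.20) = 18.1 V.
With the load, R_B becomes R_B‖R_L = 3.666 kΩ, so V = 24.0 × 3.666/6.366 = 13.8 V.

Unloaded: 18.1 V; loaded: 13.8 V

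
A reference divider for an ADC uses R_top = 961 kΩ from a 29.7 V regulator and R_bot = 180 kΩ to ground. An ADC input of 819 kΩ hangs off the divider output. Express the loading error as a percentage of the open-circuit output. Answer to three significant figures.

Unloaded V = 29.7 × 180/1141 = 4.685 V.
Loaded: R_bot‖R_L = 147.6 kΩ, giving V = 29.7 × 147.6/1109 = 3.954 V.
Drop = (4.685 − 3.954) / 4.685 = 15.6 %.

15.6 %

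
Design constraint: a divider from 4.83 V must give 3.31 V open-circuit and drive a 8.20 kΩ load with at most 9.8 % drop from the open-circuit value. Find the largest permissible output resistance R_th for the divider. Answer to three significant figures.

R_th ≤ 891 Ω

Loading drop = R_th/(R_th + R_L) ≤ 0.0980, so R_th ≤ R_L · ε/(1−ε) = 8.20 kΩ × 0.0980/0.9020 = 891 Ω.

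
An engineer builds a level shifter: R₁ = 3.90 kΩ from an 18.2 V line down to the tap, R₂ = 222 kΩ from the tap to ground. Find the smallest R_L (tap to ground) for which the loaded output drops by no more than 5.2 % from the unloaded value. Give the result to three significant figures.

R_L(min) ≈ 69.9 kΩ

Output resistance R_th = R₁‖R₂ = (3.90 × 222)/225.9 = 3.833 kΩ.
The fractional drop is R_th/(R_th + R_L); requiring this ≤ 0.0520 gives R_L ≥ R_th(1/0.0520 − 1) = 3.833 × 18.23 = 69.9 kΩ.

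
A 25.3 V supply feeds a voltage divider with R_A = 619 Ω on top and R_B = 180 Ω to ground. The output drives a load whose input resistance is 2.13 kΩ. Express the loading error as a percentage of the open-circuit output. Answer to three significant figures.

The divider's output (Thévenin) resistance is R_A‖R_B = 139.4 Ω.
Fractional drop under load = R_th/(R_th + R_L) = 139.4 / (139.4 + 2130) = 0.06145.
So the output falls by 6.14 %.

6.14 %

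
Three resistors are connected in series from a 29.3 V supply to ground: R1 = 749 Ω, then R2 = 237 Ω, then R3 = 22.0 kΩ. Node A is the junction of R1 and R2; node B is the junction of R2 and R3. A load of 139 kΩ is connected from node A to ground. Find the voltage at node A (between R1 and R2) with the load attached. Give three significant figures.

Below node A the series string R2+R3 = 22240 Ω sits in parallel with the 139000 Ω load: 19170 Ω.
V_A = 29.3 × 19170/(749 + 19170) = 28.2 V.

V ≈ 28.2 V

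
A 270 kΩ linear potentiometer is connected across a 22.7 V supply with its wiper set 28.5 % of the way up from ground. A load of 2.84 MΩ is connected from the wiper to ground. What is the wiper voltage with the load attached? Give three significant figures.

The wiper splits the pot into (1−α)R = 193.1 kΩ above and αR = 76.95 kΩ below.
Lower section ‖ load = 74.92 kΩ.
V_wiper = 22.7 × 74.92/(193.1 + 74.92) = 6.35 V.

V ≈ 6.35 V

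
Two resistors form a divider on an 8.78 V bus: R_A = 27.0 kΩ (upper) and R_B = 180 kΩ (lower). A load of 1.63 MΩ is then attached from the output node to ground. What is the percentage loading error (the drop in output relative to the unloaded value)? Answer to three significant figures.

1.42 %

The divider's output (Thévenin) resistance is R_A‖R_B = 23.48 kΩ.
Fractional drop under load = R_th/(R_th + R_L) = 23.48 / (23.48 + 1630) = 0.01420.
So the output falls by 1.42 %.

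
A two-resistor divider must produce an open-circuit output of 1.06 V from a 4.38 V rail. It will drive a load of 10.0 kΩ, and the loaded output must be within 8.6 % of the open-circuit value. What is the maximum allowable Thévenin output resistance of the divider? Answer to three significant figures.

R_th ≤ 941 Ω

Loading drop = R_th/(R_th + R_L) ≤ 0.0860, so R_th ≤ R_L · ε/(1−ε) = 10.0 kΩ × 0.0860/0.9140 = 941 Ω.
(Any R1, R2 with R2/(R1+R2) = 0.242 and R1‖R2 ≤ 941 Ω will meet the spec.)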